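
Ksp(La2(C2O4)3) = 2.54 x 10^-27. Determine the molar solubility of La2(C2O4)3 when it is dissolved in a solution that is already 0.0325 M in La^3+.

4.47 × 10^-9 M

La2(C2O4)3(s) ⇌ 2 La^3+ + 3 C2O4^2-
Ksp = [La^3+]^2[C2O4^2-]^3
Let s = moles of La2(C2O4)3 that dissolve per litre. [La^3+] = 0.0325 + 2s ≈ 0.0325, [C2O4^2-] = 3s (common-ion effect: La^3+ is already 0.0325 M).
Ksp ≈ (0.0325)^2 × (3s)^3
s = 4.47 × 10^-9 M
Check: 2s = 8.9 × 10^-9 ≪ 0.0325, so the approximation is valid.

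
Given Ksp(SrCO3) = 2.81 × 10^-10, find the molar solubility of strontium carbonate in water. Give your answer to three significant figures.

s = 1.68e-5 M

SrCO3(s) ⇌ Sr^2+ + CO3^2-
Ksp = [Sr^2+][CO3^2-]
Let s = molar solubility. Then [Sr^2+] = s and [CO3^2-] = s.
Ksp = s^2
s = √(2.81 × 10^-10) = 1.68 × 10^-5 M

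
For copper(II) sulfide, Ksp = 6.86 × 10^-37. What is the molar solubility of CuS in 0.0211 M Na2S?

s = 3.25e-35 M

CuS(s) ⇌ Cu^2+ + S^2-
Ksp = [Cu^2+][S^2-]
Let s = moles of CuS that dissolve per litre. [Cu^2+] = s, [S^2-] = 0.0211 + s ≈ 0.0211 (since S^2- from Na2S dominates).
Ksp ≈ s × 0.0211
s = 3.25 × 10^-35 M
Check: s = 3.3 x 10^-35 ≪ 0.0211, so the approximation is valid.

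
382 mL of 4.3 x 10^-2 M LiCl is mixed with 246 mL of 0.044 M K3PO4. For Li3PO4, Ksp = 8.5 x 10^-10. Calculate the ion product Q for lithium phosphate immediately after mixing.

Total volume = 382 + 246 = 628 mL.
[Li^+] = 4.3 × 10^-2 × (382/628) = 2.62 × 10^-2 M
[PO4^3-] = 4.4 x 10^-2 × (246/628) = 1.72 × 10^-2 M
Li3PO4(s) ⇌ 3 Li^+(aq) + PO4^3-(aq), so Q = [Li^+]^3[PO4^3-]
Q = (2.62 x 10^-2)^3(1.72 x 10^-2) = 3.1 × 10^-7
Q > Ksp, so Li3PO4 will precipitate.

3.1 x 10^-7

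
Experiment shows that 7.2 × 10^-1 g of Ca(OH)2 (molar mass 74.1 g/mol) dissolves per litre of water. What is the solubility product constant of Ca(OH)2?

Molar solubility s = (7.2 × 10^-1 g/L) / (74.1 g/mol) = 9.72 x 10^-3 M.
Ca(OH)2(s) ⇌ Ca^2+ + 2 OH^-
For each mole of Ca(OH)2 that dissolves: [Ca^2+] = s, [OH^-] = 2s.
Ksp = [Ca^2+][OH^-]^2
Substituting: Ksp = s(2s)^2 = 4s^3
With s = 9.72 × 10^-3: Ksp = 3.7 × 10^-6

Ksp ≈ 3.7e-6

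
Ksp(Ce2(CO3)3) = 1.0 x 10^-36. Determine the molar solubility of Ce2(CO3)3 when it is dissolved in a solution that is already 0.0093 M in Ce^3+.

Ce2(CO3)3(s) <=> 2 Ce^3+ + 3 CO3^2-
Ksp = [Ce^3+]^2[CO3^2-]^3
If s mol/L dissolves here, [Ce^3+] = 0.0093 + 2s ≈ 0.0093, [CO3^2-] = 3s (since the Ce^3+ already present dominates).
Ksp ≈ (0.0093)^2 × (3s)^3
s = 7.5 x 10^-12 M
Check: 2s = 1.5 × 10^-11 ≪ 0.0093, so the approximation is valid.

s ≈ 7.5 × 10^-12 M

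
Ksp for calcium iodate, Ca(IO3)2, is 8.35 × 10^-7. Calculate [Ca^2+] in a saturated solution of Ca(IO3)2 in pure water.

Ca(IO3)2(s) ⇌ Ca^2+ + 2 IO3^-
Ksp = [Ca^2+][IO3^-]^2
With molar solubility s: [Ca^2+] = s, [IO3^-] = 2s.
Ksp = s(2s)^2 = 4s^3
Solving, s = (8.35 × 10^-7/4)^(1/3) = 5.932 × 10^-3 M
[Ca^2+] = s = 5.93 × 10^-3 M

[Ca^2+] ≈ 5.93 × 10^-3 M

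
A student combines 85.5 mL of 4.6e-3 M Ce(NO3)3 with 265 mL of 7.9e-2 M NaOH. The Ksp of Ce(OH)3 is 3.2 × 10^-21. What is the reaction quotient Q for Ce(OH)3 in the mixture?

Total volume = 85.5 + 265 = 350.5 mL.
[Ce^3+] = 4.6 x 10^-3 × (85.5/350.5) = 1.12 x 10^-3 M
[OH^-] = 7.9 x 10^-2 × (265/350.5) = 5.97 × 10^-2 M
Ce(OH)3(s) <=> Ce^3+(aq) + 3 OH^-(aq), so Q = [Ce^3+][OH^-]^3
Q = (1.12 × 10^-3)(5.97 × 10^-2)^3 = 2.4 × 10^-7
Q > Ksp, so Ce(OH)3 will precipitate.

Q ≈ 2.4 x 10^-7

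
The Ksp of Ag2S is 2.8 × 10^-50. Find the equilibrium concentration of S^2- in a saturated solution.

[S^2-] ≈ 1.9e-17 M

Ag2S(s) ⇌ 2 Ag^+ + S^2-
Ksp = [Ag^+]^2[S^2-]
Let s = molar solubility. Then [Ag^+] = 2s and [S^2-] = s.
Ksp = (2s)^2s = 4s^3
s = (2.8 × 10^-50 / 4)^(1/3) = 1.91 x 10^-17 M
[S^2-] = s = 1.9 × 10^-17 M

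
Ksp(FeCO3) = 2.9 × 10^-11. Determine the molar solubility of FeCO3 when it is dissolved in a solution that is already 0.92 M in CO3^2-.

FeCO3(s) ⇌ Fe^2+(aq) + CO3^2-(aq)
Ksp = [Fe^2+][CO3^2-]
Let s be the molar solubility in this solution. [Fe^2+] = s, [CO3^2-] = 0.92 + s ≈ 0.92 (Ksp is small, so little additional dissolves).
Ksp ≈ s × 0.92
s = 3.2 x 10^-11 M
Check: s = 3.2 × 10^-11 ≪ 0.92, so the approximation is valid.

s ≈ 3.2 × 10^-11 M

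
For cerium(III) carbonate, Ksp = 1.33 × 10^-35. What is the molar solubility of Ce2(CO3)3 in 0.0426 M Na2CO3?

s ≈ 2.07 x 10^-16 M

Ce2(CO3)3(s) ⇌ 2 Ce^3+ + 3 CO3^2-
Ksp = [Ce^3+]^2[CO3^2-]^3
Let s be the molar solubility in this solution. [Ce^3+] = 2s, [CO3^2-] = 0.0426 + 3s ≈ 0.0426 (common-ion effect: CO3^2- is already 0.0426 M).
Ksp ≈ (2s)^2 × (0.0426)^3
s = 2.07 × 10^-16 M
Check: 3s = 6.2 x 10^-16 ≪ 0.0426, so the approximation is valid.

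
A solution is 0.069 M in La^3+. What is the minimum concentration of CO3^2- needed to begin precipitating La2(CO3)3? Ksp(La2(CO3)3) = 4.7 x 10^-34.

La2(CO3)3(s) ⇌ 2 La^3+ + 3 CO3^2-
Ksp = [La^3+]^2[CO3^2-]^3
Precipitation begins when Q = Ksp. With [La^3+] = 0.069 M:
4.7 x 10^-34 = (0.069)^2 × [CO3^2-]^3
[CO3^2-] = (4.7 x 10^-34 / 4.76 × 10^-3)^(1/3) = 4.6 × 10^-11 M

[CO3^2-] ≈ 4.6 × 10^-11 M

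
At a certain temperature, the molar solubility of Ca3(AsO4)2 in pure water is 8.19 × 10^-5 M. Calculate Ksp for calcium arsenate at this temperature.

Ca3(AsO4)2(s) ⇌ 3 Ca^2+ + 2 AsO4^3-
If s mol/L of Ca3(AsO4)2 dissolves, [Ca^2+] = 3s and [AsO4^3-] = 2s.
Ksp = [Ca^2+]^3[AsO4^3-]^2
So Ksp = (3s)^3 × (2s)^2 = 108s^5
With s = 8.19 x 10^-5: Ksp = 3.98 × 10^-19

3.98e-19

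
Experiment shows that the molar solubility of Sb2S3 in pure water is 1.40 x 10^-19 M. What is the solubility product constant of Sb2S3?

Sb2S3(s) ⇌ 2 Sb^3+(aq) + 3 S^2-(aq)
For each mole of Sb2S3 that dissolves: [Sb^3+] = 2s, [S^2-] = 3s.
Ksp = [Sb^3+]^2[S^2-]^3
So Ksp = (2s)^2 × (3s)^3 = 108s^5
Ksp = 108 × (1.40 x 10^-19)^5 = 5.81 × 10^-93

Ksp ≈ 5.81 × 10^-93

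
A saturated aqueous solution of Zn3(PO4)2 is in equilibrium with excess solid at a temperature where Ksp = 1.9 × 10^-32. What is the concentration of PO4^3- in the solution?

Zn3(PO4)2(s) <=> 3 Zn^2+(aq) + 2 PO4^3-(aq)
Ksp = [Zn^2+]^3[PO4^3-]^2
With molar solubility s: [Zn^2+] = 3s, [PO4^3-] = 2s.
So Ksp = (3s)^3 × (2s)^2 = 108s^5
s = (1.9 × 10^-32 / 108)^(1/5) = 1.77 x 10^-7 M
[PO4^3-] = 2s = 3.5 x 10^-7 M

[PO4^3-] = 3.5 × 10^-7 M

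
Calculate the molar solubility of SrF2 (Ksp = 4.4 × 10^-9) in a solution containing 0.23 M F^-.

s = 8.3 x 10^-8 M

SrF2(s) <=> Sr^2+(aq) + 2 F^-(aq)
Ksp = [Sr^2+][F^-]^2
If s mol/L dissolves here, [Sr^2+] = s, [F^-] = 0.23 + 2s ≈ 0.23 (common-ion effect: F^- is already 0.23 M).
Ksp ≈ s × (0.23)^2
s = 8.3 × 10^-8 M
Check: 2s = 1.7 × 10^-7 ≪ 0.23, so the approximation is valid.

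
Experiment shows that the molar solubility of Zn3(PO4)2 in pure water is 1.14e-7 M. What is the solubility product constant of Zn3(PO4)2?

Zn3(PO4)2(s) <=> 3 Zn^2+ + 2 PO4^3-
For each mole of Zn3(PO4)2 that dissolves: [Zn^2+] = 3s, [PO4^3-] = 2s.
Ksp = [Zn^2+]^3[PO4^3-]^2
Substituting: Ksp = (3s)^3(2s)^2 = 108s^5
Ksp = 108 × (1.14 × 10^-7)^5 = 2.08 × 10^-33

2.08e-33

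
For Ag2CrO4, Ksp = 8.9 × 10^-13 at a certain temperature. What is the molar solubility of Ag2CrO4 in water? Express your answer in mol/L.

Ag2CrO4(s) ⇌ 2 Ag^+ + CrO4^2-
Ksp = [Ag^+]^2[CrO4^2-]
With molar solubility s: [Ag^+] = 2s, [CrO4^2-] = s.
Ksp = (2s)^2s = 4s^3
s = (8.9 × 10^-13 / 4)^(1/3) = 6.1 × 10^-5 M

s = 6.1 × 10^-5 M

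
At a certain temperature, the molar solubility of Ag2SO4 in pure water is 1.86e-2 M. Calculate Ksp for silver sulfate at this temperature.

Ag2SO4(s) ⇌ 2 Ag^+ + SO4^2-
With molar solubility s: [Ag^+] = 2s, [SO4^2-] = s.
Ksp = [Ag^+]^2[SO4^2-]
Substituting: Ksp = (2s)^2s = 4s^3
Ksp = 4 × (1.86 x 10^-2)^3 = 2.57 × 10^-5

2.57e-5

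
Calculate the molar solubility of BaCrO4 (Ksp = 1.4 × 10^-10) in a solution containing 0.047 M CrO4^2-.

3.0e-9 M

BaCrO4(s) ⇌ Ba^2+(aq) + CrO4^2-(aq)
Ksp = [Ba^2+][CrO4^2-]
Let s be the molar solubility in this solution. [Ba^2+] = s, [CrO4^2-] = 0.047 + s ≈ 0.047 (since the CrO4^2- already present dominates).
Ksp ≈ s × 0.047
s = 3.0 × 10^-9 M
Check: s = 3.0 × 10^-9 ≪ 0.047, so the approximation is valid.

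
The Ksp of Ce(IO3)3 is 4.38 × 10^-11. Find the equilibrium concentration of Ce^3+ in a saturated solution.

[Ce^3+] ≈ 1.13e-3 M

Ce(IO3)3(s) <=> Ce^3+(aq) + 3 IO3^-(aq)
Ksp = [Ce^3+][IO3^-]^3
For each mole of Ce(IO3)3 that dissolves: [Ce^3+] = s, [IO3^-] = 3s.
Substituting: Ksp = s(3s)^3 = 27s^4
Solving, s = (4.38 × 10^-11/27)^(1/4) = 1.129 × 10^-3 M
[Ce^3+] = s = 1.13 x 10^-3 M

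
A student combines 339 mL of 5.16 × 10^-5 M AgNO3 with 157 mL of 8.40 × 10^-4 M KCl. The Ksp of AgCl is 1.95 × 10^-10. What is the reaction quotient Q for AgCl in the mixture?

Total volume = 339 + 157 = 496 mL.
[Ag^+] = 5.16 x 10^-5 × (339/496) = 3.527 x 10^-5 M
[Cl^-] = 8.40 x 10^-4 × (157/496) = 2.659 x 10^-4 M
AgCl(s) ⇌ Ag^+(aq) + Cl^-(aq), so Q = [Ag^+][Cl^-]
Q = (3.527 × 10^-5)(2.659 × 10^-4) = 9.38 × 10^-9
Q > Ksp, so AgCl will precipitate.

Q = 9.38 x 10^-9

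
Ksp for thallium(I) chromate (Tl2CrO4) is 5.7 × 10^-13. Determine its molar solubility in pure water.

s ≈ 5.2e-5 M

Tl2CrO4(s) <=> 2 Tl^+ + CrO4^2-
Ksp = [Tl^+]^2[CrO4^2-]
With molar solubility s: [Tl^+] = 2s, [CrO4^2-] = s.
Ksp = (2s)^2s = 4s^3
Solving, s = (5.7 × 10^-13/4)^(1/3) = 5.2 × 10^-5 M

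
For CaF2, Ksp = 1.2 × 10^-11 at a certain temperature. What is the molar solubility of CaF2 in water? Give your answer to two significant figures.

CaF2(s) <=> Ca^2+(aq) + 2 F^-(aq)
Ksp = [Ca^2+][F^-]^2
For each mole of CaF2 that dissolves: [Ca^2+] = s, [F^-] = 2s.
So Ksp = s × (2s)^2 = 4s^3
s = (1.2 × 10^-11 / 4)^(1/3) = 1.4 × 10^-4 M

1.4e-4 M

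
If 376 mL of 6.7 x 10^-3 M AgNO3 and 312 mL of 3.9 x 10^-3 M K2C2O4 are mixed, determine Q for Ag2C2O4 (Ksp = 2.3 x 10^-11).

Q = 2.4 × 10^-8

Total volume = 376 + 312 = 688 mL.
[Ag^+] = 6.7 × 10^-3 × (376/688) = 3.66 × 10^-3 M
[C2O4^2-] = 3.9 × 10^-3 × (312/688) = 1.77 × 10^-3 M
Ag2C2O4(s) ⇌ 2 Ag^+ + C2O4^2-, so Q = [Ag^+]^2[C2O4^2-]
Q = (3.66 x 10^-3)^2(1.77 x 10^-3) = 2.4 x 10^-8
Q > Ksp, so Ag2C2O4 will precipitate.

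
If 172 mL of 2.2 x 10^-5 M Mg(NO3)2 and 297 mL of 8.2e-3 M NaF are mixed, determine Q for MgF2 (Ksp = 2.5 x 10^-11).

Total volume = 172 + 297 = 469 mL.
[Mg^2+] = 2.2 × 10^-5 × (172/469) = 8.07 × 10^-6 M
[F^-] = 8.2 × 10^-3 × (297/469) = 5.19 x 10^-3 M
MgF2(s) ⇌ Mg^2+(aq) + 2 F^-(aq), so Q = [Mg^2+][F^-]^2
Q = (8.07 × 10^-6)(5.19 x 10^-3)^2 = 2.2 × 10^-10
Q > Ksp, so MgF2 will precipitate.

Q = 2.2e-10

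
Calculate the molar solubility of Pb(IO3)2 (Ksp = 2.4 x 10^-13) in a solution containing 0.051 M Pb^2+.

Pb(IO3)2(s) <=> Pb^2+ + 2 IO3^-
Ksp = [Pb^2+][IO3^-]^2
Let s be the molar solubility in this solution. [Pb^2+] = 0.051 + s ≈ 0.051, [IO3^-] = 2s (common-ion effect: Pb^2+ is already 0.051 M).
Ksp ≈ 0.051 × (2s)^2
s = 1.1 x 10^-6 M
Check: s = 1.1 × 10^-6 ≪ 0.051, so the approximation is valid.

s ≈ 1.1e-6 M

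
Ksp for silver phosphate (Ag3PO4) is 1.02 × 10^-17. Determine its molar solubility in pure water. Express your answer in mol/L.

Ag3PO4(s) ⇌ 3 Ag^+(aq) + PO4^3-(aq)
Ksp = [Ag^+]^3[PO4^3-]
If s mol/L of Ag3PO4 dissolves, [Ag^+] = 3s and [PO4^3-] = s.
Substituting: Ksp = (3s)^3s = 27s^4
s = (1.02 × 10^-17 / 27)^(1/4) = 2.48 × 10^-5 M

s ≈ 2.48e-5 M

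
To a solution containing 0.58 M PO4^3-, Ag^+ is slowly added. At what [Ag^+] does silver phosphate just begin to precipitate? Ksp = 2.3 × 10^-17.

3.4e-6 M

Ag3PO4(s) ⇌ 3 Ag^+(aq) + PO4^3-(aq)
Ksp = [Ag^+]^3[PO4^3-]
Precipitation begins when Q = Ksp. With [PO4^3-] = 0.58 M:
2.3 × 10^-17 = (0.58) × [Ag^+]^3
[Ag^+] = (2.3 × 10^-17 / 5.8 x 10^-1)^(1/3) = 3.4 × 10^-6 M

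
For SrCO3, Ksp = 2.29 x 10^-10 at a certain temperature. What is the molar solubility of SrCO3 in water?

s = 1.51 × 10^-5 M

SrCO3(s) ⇌ Sr^2+ + CO3^2-
Ksp = [Sr^2+][CO3^2-]
If s mol/L of SrCO3 dissolves, [Sr^2+] = s and [CO3^2-] = s.
Ksp = s^2
s = (2.29 x 10^-10)^(1/2) = 1.51 × 10^-5 M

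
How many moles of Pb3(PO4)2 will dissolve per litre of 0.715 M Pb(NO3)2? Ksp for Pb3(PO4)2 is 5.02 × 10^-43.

s = 5.86 x 10^-22 M

Pb3(PO4)2(s) ⇌ 3 Pb^2+ + 2 PO4^3-
Ksp = [Pb^2+]^3[PO4^3-]^2
Let s = moles of Pb3(PO4)2 that dissolve per litre. [Pb^2+] = 0.715 + 3s ≈ 0.715, [PO4^3-] = 2s (Ksp is small, so little additional dissolves).
Ksp ≈ (0.715)^3 × (2s)^2
s = 5.86 × 10^-22 M
Check: 3s = 1.8 × 10^-21 ≪ 0.715, so the approximation is valid.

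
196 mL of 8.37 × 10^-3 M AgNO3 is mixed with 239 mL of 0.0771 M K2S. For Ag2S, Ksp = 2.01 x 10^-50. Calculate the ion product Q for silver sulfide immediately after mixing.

Total volume = 196 + 239 = 435 mL.
[Ag^+] = 8.37 × 10^-3 × (196/435) = 3.771 x 10^-3 M
[S^2-] = 7.71 × 10^-2 × (239/435) = 4.236 × 10^-2 M
Ag2S(s) ⇌ 2 Ag^+(aq) + S^2-(aq), so Q = [Ag^+]^2[S^2-]
Q = (3.771 × 10^-3)^2(4.236 × 10^-2) = 6.02 × 10^-7
Q > Ksp, so Ag2S will precipitate.

6.02 × 10^-7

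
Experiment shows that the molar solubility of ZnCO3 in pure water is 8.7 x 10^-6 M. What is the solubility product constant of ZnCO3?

ZnCO3(s) ⇌ Zn^2+(aq) + CO3^2-(aq)
If s mol/L of ZnCO3 dissolves, [Zn^2+] = s and [CO3^2-] = s.
Ksp = [Zn^2+][CO3^2-]
Ksp = s^2
With s = 8.7 × 10^-6: Ksp = 7.6 × 10^-11

Ksp ≈ 7.6e-11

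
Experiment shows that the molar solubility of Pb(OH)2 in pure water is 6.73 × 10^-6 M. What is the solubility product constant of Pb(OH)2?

1.22e-15

Pb(OH)2(s) <=> Pb^2+ + 2 OH^-
Let s = molar solubility. Then [Pb^2+] = s and [OH^-] = 2s.
Ksp = [Pb^2+][OH^-]^2
So Ksp = s × (2s)^2 = 4s^3
With s = 6.73 x 10^-6: Ksp = 1.22 × 10^-15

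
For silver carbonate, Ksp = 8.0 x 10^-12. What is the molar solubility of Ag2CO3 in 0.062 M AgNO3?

Ag2CO3(s) ⇌ 2 Ag^+(aq) + CO3^2-(aq)
Ksp = [Ag^+]^2[CO3^2-]
Let s = moles of Ag2CO3 that dissolve per litre. [Ag^+] = 0.062 + 2s ≈ 0.062, [CO3^2-] = s (Ksp is small, so little additional dissolves).
Ksp ≈ (0.062)^2 × s
s = 2.1 x 10^-9 M
Check: 2s = 4.2 × 10^-9 ≪ 0.062, so the approximation is valid.

s = 2.1e-9 M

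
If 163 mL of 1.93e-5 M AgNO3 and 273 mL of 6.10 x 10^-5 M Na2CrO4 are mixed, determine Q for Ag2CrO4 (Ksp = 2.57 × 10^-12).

Q ≈ 1.99 × 10^-15

Total volume = 163 + 273 = 436 mL.
[Ag^+] = 1.93 × 10^-5 × (163/436) = 7.215 × 10^-6 M
[CrO4^2-] = 6.10 × 10^-5 × (273/436) = 3.819 × 10^-5 M
Ag2CrO4(s) ⇌ 2 Ag^+ + CrO4^2-, so Q = [Ag^+]^2[CrO4^2-]
Q = (7.215 × 10^-6)^2(3.819 × 10^-5) = 1.99 × 10^-15
Q < Ksp, so no precipitate of Ag2CrO4 forms.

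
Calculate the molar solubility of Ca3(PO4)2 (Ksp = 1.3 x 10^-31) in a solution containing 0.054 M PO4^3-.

Ca3(PO4)2(s) ⇌ 3 Ca^2+ + 2 PO4^3-
Ksp = [Ca^2+]^3[PO4^3-]^2
Let s be the molar solubility in this solution. [Ca^2+] = 3s, [PO4^3-] = 0.054 + 2s ≈ 0.054 (since the PO4^3- already present dominates).
Ksp ≈ (3s)^3 × (0.054)^2
s = 1.2 × 10^-10 M
Check: 2s = 2.4 × 10^-10 ≪ 0.054, so the approximation is valid.

s = 1.2 × 10^-10 M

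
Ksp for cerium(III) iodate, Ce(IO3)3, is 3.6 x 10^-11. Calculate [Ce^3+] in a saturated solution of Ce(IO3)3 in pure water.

Ce(IO3)3(s) <=> Ce^3+(aq) + 3 IO3^-(aq)
Ksp = [Ce^3+][IO3^-]^3
If s mol/L of Ce(IO3)3 dissolves, [Ce^3+] = s and [IO3^-] = 3s.
Substituting: Ksp = s(3s)^3 = 27s^4
s = (3.6 x 10^-11 / 27)^(1/4) = 1.07 × 10^-3 M
[Ce^3+] = s = 1.1 x 10^-3 M

[Ce^3+] = 1.1e-3 M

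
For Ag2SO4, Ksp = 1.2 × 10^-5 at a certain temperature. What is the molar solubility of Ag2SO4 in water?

s = 0.014 M

Ag2SO4(s) ⇌ 2 Ag^+ + SO4^2-
Ksp = [Ag^+]^2[SO4^2-]
With molar solubility s: [Ag^+] = 2s, [SO4^2-] = s.
Substituting: Ksp = (2s)^2s = 4s^3
s^3 = 1.2 × 10^-5 / 4, so s = 1.4 × 10^-2 M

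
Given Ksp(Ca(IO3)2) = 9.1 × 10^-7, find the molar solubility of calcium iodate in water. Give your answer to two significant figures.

6.1e-3 M

Ca(IO3)2(s) <=> Ca^2+(aq) + 2 IO3^-(aq)
Ksp = [Ca^2+][IO3^-]^2
For each mole of Ca(IO3)2 that dissolves: [Ca^2+] = s, [IO3^-] = 2s.
Ksp = s(2s)^2 = 4s^3
s = (9.1 × 10^-7 / 4)^(1/3) = 6.1 × 10^-3 M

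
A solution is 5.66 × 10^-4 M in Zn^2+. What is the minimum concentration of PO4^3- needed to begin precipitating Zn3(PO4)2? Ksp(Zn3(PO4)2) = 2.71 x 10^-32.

Zn3(PO4)2(s) ⇌ 3 Zn^2+(aq) + 2 PO4^3-(aq)
Ksp = [Zn^2+]^3[PO4^3-]^2
Precipitation begins when Q = Ksp. With [Zn^2+] = 5.66 × 10^-4 M:
2.71 x 10^-32 = (5.66 × 10^-4)^3 × [PO4^3-]^2
[PO4^3-] = (2.71 x 10^-32 / 1.813 x 10^-10)^(1/2) = 1.22 × 10^-11 M

[PO4^3-] = 1.22 × 10^-11 M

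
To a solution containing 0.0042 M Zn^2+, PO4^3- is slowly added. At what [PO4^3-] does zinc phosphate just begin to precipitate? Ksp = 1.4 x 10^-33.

Zn3(PO4)2(s) ⇌ 3 Zn^2+(aq) + 2 PO4^3-(aq)
Ksp = [Zn^2+]^3[PO4^3-]^2
Precipitation begins when Q = Ksp. With [Zn^2+] = 0.0042 M:
1.4 x 10^-33 = (0.0042)^3 × [PO4^3-]^2
[PO4^3-] = (1.4 x 10^-33 / 7.41 x 10^-8)^(1/2) = 1.4 × 10^-13 M

[PO4^3-] = 1.4 x 10^-13 M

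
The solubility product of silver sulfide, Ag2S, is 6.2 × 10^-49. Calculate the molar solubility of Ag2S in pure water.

s = 5.4e-17 M

Ag2S(s) <=> 2 Ag^+ + S^2-
Ksp = [Ag^+]^2[S^2-]
For each mole of Ag2S that dissolves: [Ag^+] = 2s, [S^2-] = s.
So Ksp = (2s)^2 × s = 4s^3
s^3 = 6.2 × 10^-49 / 4, so s = 5.4 × 10^-17 M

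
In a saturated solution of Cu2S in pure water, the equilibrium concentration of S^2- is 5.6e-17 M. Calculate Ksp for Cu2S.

Cu2S(s) <=> 2 Cu^+(aq) + S^2-(aq)
Stoichiometry gives [Cu^+] = (2/1)[S^2-] = 1.12 × 10^-16 M.
Ksp = [Cu^+]^2[S^2-]
Ksp = (1.12 x 10^-16)^2 × 5.6 x 10^-17 = 7.0 × 10^-49

Ksp = 7.0 x 10^-49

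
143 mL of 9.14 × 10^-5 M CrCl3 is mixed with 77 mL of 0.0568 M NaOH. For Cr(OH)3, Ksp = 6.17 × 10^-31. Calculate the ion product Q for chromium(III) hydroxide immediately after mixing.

Total volume = 143 + 77 = 220 mL.
[Cr^3+] = 9.14 × 10^-5 × (143/220) = 5.941 × 10^-5 M
[OH^-] = 5.68 × 10^-2 × (77/220) = 1.988 × 10^-2 M
Cr(OH)3(s) ⇌ Cr^3+ + 3 OH^-, so Q = [Cr^3+][OH^-]^3
Q = (5.941 × 10^-5)(1.988 x 10^-2)^3 = 4.67 × 10^-10
Q > Ksp, so Cr(OH)3 will precipitate.

4.67 × 10^-10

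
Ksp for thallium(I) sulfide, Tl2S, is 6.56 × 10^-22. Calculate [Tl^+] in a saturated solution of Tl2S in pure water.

[Tl^+] ≈ 1.09 × 10^-7 M

Tl2S(s) ⇌ 2 Tl^+(aq) + S^2-(aq)
Ksp = [Tl^+]^2[S^2-]
Let s = molar solubility. Then [Tl^+] = 2s and [S^2-] = s.
So Ksp = (2s)^2 × s = 4s^3
s^3 = 6.56 × 10^-22 / 4, so s = 5.474 × 10^-8 M
[Tl^+] = 2s = 1.09 × 10^-7 M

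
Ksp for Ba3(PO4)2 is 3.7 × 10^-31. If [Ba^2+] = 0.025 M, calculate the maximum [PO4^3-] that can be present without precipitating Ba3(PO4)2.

Ba3(PO4)2(s) ⇌ 3 Ba^2+ + 2 PO4^3-
Ksp = [Ba^2+]^3[PO4^3-]^2
Precipitation begins when Q = Ksp. With [Ba^2+] = 0.025 M:
3.7 × 10^-31 = (0.025)^3 × [PO4^3-]^2
[PO4^3-] = (3.7 × 10^-31 / 1.56 × 10^-5)^(1/2) = 1.5 × 10^-13 M

1.5 × 10^-13 M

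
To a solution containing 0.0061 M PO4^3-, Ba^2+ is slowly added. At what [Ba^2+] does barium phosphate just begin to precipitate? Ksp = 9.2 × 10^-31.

[Ba^2+] = 2.9 × 10^-9 M

Ba3(PO4)2(s) ⇌ 3 Ba^2+ + 2 PO4^3-
Ksp = [Ba^2+]^3[PO4^3-]^2
Precipitation begins when Q = Ksp. With [PO4^3-] = 0.0061 M:
9.2 × 10^-31 = (0.0061)^2 × [Ba^2+]^3
[Ba^2+] = (9.2 × 10^-31 / 3.72 x 10^-5)^(1/3) = 2.9 × 10^-9 M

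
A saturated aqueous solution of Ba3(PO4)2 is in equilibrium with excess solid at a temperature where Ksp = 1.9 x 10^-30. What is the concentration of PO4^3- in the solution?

[PO4^3-] ≈ 8.9 × 10^-7 M

Ba3(PO4)2(s) <=> 3 Ba^2+ + 2 PO4^3-
Ksp = [Ba^2+]^3[PO4^3-]^2
For each mole of Ba3(PO4)2 that dissolves: [Ba^2+] = 3s, [PO4^3-] = 2s.
Ksp = (3s)^3(2s)^2 = 108s^5
Solving, s = (1.9 x 10^-30/108)^(1/5) = 4.46 × 10^-7 M
[PO4^3-] = 2s = 8.9 × 10^-7 M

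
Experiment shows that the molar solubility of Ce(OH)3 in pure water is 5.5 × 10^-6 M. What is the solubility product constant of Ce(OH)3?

2.5 × 10^-20

Ce(OH)3(s) ⇌ Ce^3+(aq) + 3 OH^-(aq)
If s mol/L of Ce(OH)3 dissolves, [Ce^3+] = s and [OH^-] = 3s.
Ksp = [Ce^3+][OH^-]^3
Substituting: Ksp = s(3s)^3 = 27s^4
With s = 5.5 × 10^-6: Ksp = 2.5 × 10^-20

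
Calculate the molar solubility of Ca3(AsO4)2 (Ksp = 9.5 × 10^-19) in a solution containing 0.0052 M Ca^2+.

1.3 x 10^-6 M

Ca3(AsO4)2(s) ⇌ 3 Ca^2+ + 2 AsO4^3-
Ksp = [Ca^2+]^3[AsO4^3-]^2
If s mol/L dissolves here, [Ca^2+] = 0.0052 + 3s ≈ 0.0052, [AsO4^3-] = 2s (Ksp is small, so little additional dissolves).
Ksp ≈ (0.0052)^3 × (2s)^2
s = 1.3 × 10^-6 M
Check: 3s = 3.9 × 10^-6 ≪ 0.0052, so the approximation is valid.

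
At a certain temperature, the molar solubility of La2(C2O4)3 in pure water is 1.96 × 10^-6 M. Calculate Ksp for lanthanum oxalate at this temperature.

La2(C2O4)3(s) ⇌ 2 La^3+ + 3 C2O4^2-
Let s = molar solubility. Then [La^3+] = 2s and [C2O4^2-] = 3s.
Ksp = [La^3+]^2[C2O4^2-]^3
Substituting: Ksp = (2s)^2(3s)^3 = 108s^5
With s = 1.96 × 10^-6: Ksp = 3.12 × 10^-27

Ksp = 3.12 × 10^-27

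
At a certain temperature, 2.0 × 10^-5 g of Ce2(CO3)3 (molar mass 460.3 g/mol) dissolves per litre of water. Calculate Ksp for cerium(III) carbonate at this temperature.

Ksp = 1.7 × 10^-35

Molar solubility s = (2.0 × 10^-5 g/L) / (460.3 g/mol) = 4.34 × 10^-8 M.
Ce2(CO3)3(s) ⇌ 2 Ce^3+ + 3 CO3^2-
Let s = molar solubility. Then [Ce^3+] = 2s and [CO3^2-] = 3s.
Ksp = [Ce^3+]^2[CO3^2-]^3
So Ksp = (2s)^2 × (3s)^3 = 108s^5
With s = 4.34 x 10^-8: Ksp = 1.7 × 10^-35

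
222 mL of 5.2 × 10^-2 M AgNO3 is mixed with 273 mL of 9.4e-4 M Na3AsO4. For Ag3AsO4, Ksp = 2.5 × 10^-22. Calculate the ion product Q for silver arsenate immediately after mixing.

Total volume = 222 + 273 = 495 mL.
[Ag^+] = 5.2 × 10^-2 × (222/495) = 2.33 x 10^-2 M
[AsO4^3-] = 9.4 x 10^-4 × (273/495) = 5.18 x 10^-4 M
Ag3AsO4(s) ⇌ 3 Ag^+ + AsO4^3-, so Q = [Ag^+]^3[AsO4^3-]
Q = (2.33 x 10^-2)^3(5.18 × 10^-4) = 6.6 x 10^-9
Q > Ksp, so Ag3AsO4 will precipitate.

Q = 6.6 x 10^-9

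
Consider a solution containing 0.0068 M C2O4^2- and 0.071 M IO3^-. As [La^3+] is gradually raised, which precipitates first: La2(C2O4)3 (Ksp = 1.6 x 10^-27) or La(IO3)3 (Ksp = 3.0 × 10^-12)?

Each salt begins to precipitate when Q = Ksp, i.e. when [La^3+] reaches its threshold.
For La2(C2O4)3: 1.6 x 10^-27 = (0.0068)^3 × [La^3+]^2  ⇒  [La^3+] = 7.1 × 10^-11 M.
For La(IO3)3: 3.0 × 10^-12 = (0.071)^3 × [La^3+]  ⇒  [La^3+] = 8.4 x 10^-9 M.
The salt with the lower threshold [La^3+] precipitates first: La2(C2O4)3.

La2(C2O4)3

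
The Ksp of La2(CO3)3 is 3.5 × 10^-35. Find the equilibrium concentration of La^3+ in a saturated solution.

1.0e-7 M

La2(CO3)3(s) ⇌ 2 La^3+(aq) + 3 CO3^2-(aq)
Ksp = [La^3+]^2[CO3^2-]^3
With molar solubility s: [La^3+] = 2s, [CO3^2-] = 3s.
So Ksp = (2s)^2 × (3s)^3 = 108s^5
Solving, s = (3.5 × 10^-35/108)^(1/5) = 5.04 x 10^-8 M
[La^3+] = 2s = 1.0 × 10^-7 M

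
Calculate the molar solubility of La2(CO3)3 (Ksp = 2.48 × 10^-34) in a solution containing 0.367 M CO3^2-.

La2(CO3)3(s) ⇌ 2 La^3+(aq) + 3 CO3^2-(aq)
Ksp = [La^3+]^2[CO3^2-]^3
Let s = moles of La2(CO3)3 that dissolve per litre. [La^3+] = 2s, [CO3^2-] = 0.367 + 3s ≈ 0.367 (Ksp is small, so little additional dissolves).
Ksp ≈ (2s)^2 × (0.367)^3
s = 3.54 x 10^-17 M
Check: 3s = 1.1 × 10^-16 ≪ 0.367, so the approximation is valid.

s ≈ 3.54e-17 M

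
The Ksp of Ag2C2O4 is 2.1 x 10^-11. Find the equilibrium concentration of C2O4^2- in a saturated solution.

[C2O4^2-] = 1.7e-4 M

Ag2C2O4(s) ⇌ 2 Ag^+ + C2O4^2-
Ksp = [Ag^+]^2[C2O4^2-]
Let s = molar solubility. Then [Ag^+] = 2s and [C2O4^2-] = s.
Ksp = (2s)^2s = 4s^3
s^3 = 2.1 x 10^-11 / 4, so s = 1.74 × 10^-4 M
[C2O4^2-] = s = 1.7 × 10^-4 M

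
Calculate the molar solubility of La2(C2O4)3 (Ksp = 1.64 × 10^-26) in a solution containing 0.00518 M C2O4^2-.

s ≈ 1.72e-10 M

La2(C2O4)3(s) ⇌ 2 La^3+(aq) + 3 C2O4^2-(aq)
Ksp = [La^3+]^2[C2O4^2-]^3
Let s be the molar solubility in this solution. [La^3+] = 2s, [C2O4^2-] = 0.00518 + 3s ≈ 0.00518 (common-ion effect: C2O4^2- is already 0.00518 M).
Ksp ≈ (2s)^2 × (0.00518)^3
s = 1.72 x 10^-10 M
Check: 3s = 5.2 × 10^-10 ≪ 0.00518, so the approximation is valid.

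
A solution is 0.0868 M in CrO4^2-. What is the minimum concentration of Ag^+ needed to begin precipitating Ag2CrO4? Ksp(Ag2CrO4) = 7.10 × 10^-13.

2.86e-6 M

Ag2CrO4(s) <=> 2 Ag^+ + CrO4^2-
Ksp = [Ag^+]^2[CrO4^2-]
Precipitation begins when Q = Ksp. With [CrO4^2-] = 0.0868 M:
7.10 × 10^-13 = (0.0868) × [Ag^+]^2
[Ag^+] = (7.10 × 10^-13 / 8.68 x 10^-2)^(1/2) = 2.86 × 10^-6 M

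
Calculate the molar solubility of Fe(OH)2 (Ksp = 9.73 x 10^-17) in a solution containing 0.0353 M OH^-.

7.81 × 10^-14 M

Fe(OH)2(s) <=> Fe^2+ + 2 OH^-
Ksp = [Fe^2+][OH^-]^2
Let s be the molar solubility in this solution. [Fe^2+] = s, [OH^-] = 0.0353 + 2s ≈ 0.0353 (Ksp is small, so little additional dissolves).
Ksp ≈ s × (0.0353)^2
s = 7.81 × 10^-14 M
Check: 2s = 1.6 × 10^-13 ≪ 0.0353, so the approximation is valid.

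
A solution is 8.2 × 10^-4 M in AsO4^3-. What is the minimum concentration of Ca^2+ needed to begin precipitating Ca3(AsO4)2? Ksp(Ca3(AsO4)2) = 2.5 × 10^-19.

7.2e-5 M

Ca3(AsO4)2(s) ⇌ 3 Ca^2+ + 2 AsO4^3-
Ksp = [Ca^2+]^3[AsO4^3-]^2
Precipitation begins when Q = Ksp. With [AsO4^3-] = 8.2 × 10^-4 M:
2.5 × 10^-19 = (8.2 × 10^-4)^2 × [Ca^2+]^3
[Ca^2+] = (2.5 × 10^-19 / 6.72 x 10^-7)^(1/3) = 7.2 × 10^-5 M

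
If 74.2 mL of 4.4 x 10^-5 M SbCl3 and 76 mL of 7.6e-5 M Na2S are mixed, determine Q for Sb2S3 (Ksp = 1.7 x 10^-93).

Total volume = 74.2 + 76 = 150.2 mL.
[Sb^3+] = 4.4 x 10^-5 × (74.2/150.2) = 2.17 × 10^-5 M
[S^2-] = 7.6 × 10^-5 × (76/150.2) = 3.85 x 10^-5 M
Sb2S3(s) <=> 2 Sb^3+ + 3 S^2-, so Q = [Sb^3+]^2[S^2-]^3
Q = (2.17 × 10^-5)^2(3.85 x 10^-5)^3 = 2.7 × 10^-23
Q > Ksp, so Sb2S3 will precipitate.

Q ≈ 2.7 × 10^-23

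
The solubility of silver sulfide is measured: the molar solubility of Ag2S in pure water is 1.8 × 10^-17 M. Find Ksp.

Ksp = 2.3e-50

Ag2S(s) ⇌ 2 Ag^+ + S^2-
For each mole of Ag2S that dissolves: [Ag^+] = 2s, [S^2-] = s.
Ksp = [Ag^+]^2[S^2-]
Substituting: Ksp = (2s)^2s = 4s^3
With s = 1.8 × 10^-17: Ksp = 2.3 x 10^-50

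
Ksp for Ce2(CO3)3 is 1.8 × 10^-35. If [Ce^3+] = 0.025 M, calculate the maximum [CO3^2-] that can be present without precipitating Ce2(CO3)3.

[CO3^2-] = 3.1e-11 M

Ce2(CO3)3(s) <=> 2 Ce^3+ + 3 CO3^2-
Ksp = [Ce^3+]^2[CO3^2-]^3
Precipitation begins when Q = Ksp. With [Ce^3+] = 0.025 M:
1.8 × 10^-35 = (0.025)^2 × [CO3^2-]^3
[CO3^2-] = (1.8 × 10^-35 / 6.25 × 10^-4)^(1/3) = 3.1 × 10^-11 M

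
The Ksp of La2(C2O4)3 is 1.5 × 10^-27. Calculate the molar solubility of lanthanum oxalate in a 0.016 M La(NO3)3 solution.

s = 6.0e-9 M

La2(C2O4)3(s) <=> 2 La^3+ + 3 C2O4^2-
Ksp = [La^3+]^2[C2O4^2-]^3
Let s be the molar solubility in this solution. [La^3+] = 0.016 + 2s ≈ 0.016, [C2O4^2-] = 3s (since La^3+ from La(NO3)3 dominates).
Ksp ≈ (0.016)^2 × (3s)^3
s = 6.0 × 10^-9 M
Check: 2s = 1.2 x 10^-8 ≪ 0.016, so the approximation is valid.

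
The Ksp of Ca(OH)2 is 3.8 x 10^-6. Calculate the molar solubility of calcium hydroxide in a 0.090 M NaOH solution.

s = 4.7 × 10^-4 M

Ca(OH)2(s) ⇌ Ca^2+ + 2 OH^-
Ksp = [Ca^2+][OH^-]^2
If s mol/L dissolves here, [Ca^2+] = s, [OH^-] = 0.090 + 2s ≈ 0.090 (since OH^- from NaOH dominates).
Ksp ≈ s × (0.090)^2
s = 4.7 x 10^-4 M
Check: 2s = 9.4 × 10^-4 ≪ 0.090, so the approximation is valid.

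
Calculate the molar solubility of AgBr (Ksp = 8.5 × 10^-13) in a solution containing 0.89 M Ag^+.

9.6 × 10^-13 M

AgBr(s) <=> Ag^+(aq) + Br^-(aq)
Ksp = [Ag^+][Br^-]
Let s be the molar solubility in this solution. [Ag^+] = 0.89 + s ≈ 0.89, [Br^-] = s (Ksp is small, so little additional dissolves).
Ksp ≈ 0.89 × s
s = 9.6 × 10^-13 M
Check: s = 9.6 x 10^-13 ≪ 0.89, so the approximation is valid.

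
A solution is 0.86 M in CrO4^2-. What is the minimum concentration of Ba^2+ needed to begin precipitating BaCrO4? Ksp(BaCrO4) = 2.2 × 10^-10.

BaCrO4(s) ⇌ Ba^2+ + CrO4^2-
Ksp = [Ba^2+][CrO4^2-]
Precipitation begins when Q = Ksp. With [CrO4^2-] = 0.86 M:
2.2 × 10^-10 = (0.86) × [Ba^2+]
[Ba^2+] = (2.2 × 10^-10 / 8.6 × 10^-1) = 2.6 × 10^-10 M

2.6e-10 M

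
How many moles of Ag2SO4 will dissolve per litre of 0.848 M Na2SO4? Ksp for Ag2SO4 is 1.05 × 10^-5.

s = 1.76 × 10^-3 M

Ag2SO4(s) ⇌ 2 Ag^+(aq) + SO4^2-(aq)
Ksp = [Ag^+]^2[SO4^2-]
Let s = moles of Ag2SO4 that dissolve per litre. [Ag^+] = 2s, [SO4^2-] = 0.848 + s ≈ 0.848 (common-ion effect: SO4^2- is already 0.848 M).
Ksp ≈ (2s)^2 × 0.848
s = 1.76 × 10^-3 M
Check: s = 1.8 x 10^-3 ≪ 0.848, so the approximation is valid.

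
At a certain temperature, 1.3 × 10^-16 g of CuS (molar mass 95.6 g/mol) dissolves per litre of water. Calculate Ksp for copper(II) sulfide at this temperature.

Ksp ≈ 1.8 × 10^-36

Molar solubility s = (1.3 x 10^-16 g/L) / (95.6 g/mol) = 1.36 × 10^-18 M.
CuS(s) ⇌ Cu^2+(aq) + S^2-(aq)
Let s = molar solubility. Then [Cu^2+] = s and [S^2-] = s.
Ksp = [Cu^2+][S^2-]
Ksp = (s)(s) = s^2
Ksp = (1.36 × 10^-18)^2 = 1.8 × 10^-36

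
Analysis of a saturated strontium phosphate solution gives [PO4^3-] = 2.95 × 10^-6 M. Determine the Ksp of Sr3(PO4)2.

Ksp = 7.54e-28

Sr3(PO4)2(s) <=> 3 Sr^2+(aq) + 2 PO4^3-(aq)
Stoichiometry gives [Sr^2+] = (3/2)[PO4^3-] = 4.425 x 10^-6 M.
Ksp = [Sr^2+]^3[PO4^3-]^2
Ksp = (4.425 x 10^-6)^3 × (2.95 x 10^-6)^2 = 7.54 × 10^-28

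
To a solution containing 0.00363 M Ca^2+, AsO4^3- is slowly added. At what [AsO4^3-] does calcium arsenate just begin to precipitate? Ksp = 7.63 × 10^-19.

Ca3(AsO4)2(s) ⇌ 3 Ca^2+(aq) + 2 AsO4^3-(aq)
Ksp = [Ca^2+]^3[AsO4^3-]^2
Precipitation begins when Q = Ksp. With [Ca^2+] = 0.00363 M:
7.63 × 10^-19 = (0.00363)^3 × [AsO4^3-]^2
[AsO4^3-] = (7.63 × 10^-19 / 4.783 x 10^-8)^(1/2) = 3.99 × 10^-6 M

[AsO4^3-] ≈ 3.99 x 10^-6 M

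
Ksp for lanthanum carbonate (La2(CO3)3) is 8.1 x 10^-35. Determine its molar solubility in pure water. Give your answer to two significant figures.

La2(CO3)3(s) ⇌ 2 La^3+(aq) + 3 CO3^2-(aq)
Ksp = [La^3+]^2[CO3^2-]^3
For each mole of La2(CO3)3 that dissolves: [La^3+] = 2s, [CO3^2-] = 3s.
So Ksp = (2s)^2 × (3s)^3 = 108s^5
Solving, s = (8.1 x 10^-35/108)^(1/5) = 6.0 x 10^-8 M

6.0 × 10^-8 M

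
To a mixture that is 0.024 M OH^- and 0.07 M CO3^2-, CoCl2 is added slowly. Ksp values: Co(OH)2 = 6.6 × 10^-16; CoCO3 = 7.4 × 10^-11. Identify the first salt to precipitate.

Precipitation of each salt starts when its ion product equals its Ksp.
For Co(OH)2: 6.6 × 10^-16 = (0.024)^2 × [Co^2+]  ⇒  [Co^2+] = 1.1 x 10^-12 M.
For CoCO3: 7.4 × 10^-11 = 0.07 × [Co^2+]  ⇒  [Co^2+] = 1.1 × 10^-9 M.
The salt with the lower threshold [Co^2+] precipitates first: Co(OH)2.

Co(OH)2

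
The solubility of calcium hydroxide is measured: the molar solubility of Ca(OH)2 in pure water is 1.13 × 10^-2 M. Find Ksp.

Ca(OH)2(s) ⇌ Ca^2+ + 2 OH^-
Let s = molar solubility. Then [Ca^2+] = s and [OH^-] = 2s.
Ksp = [Ca^2+][OH^-]^2
Ksp = s(2s)^2 = 4s^3
With s = 1.13 × 10^-2: Ksp = 5.77 × 10^-6

Ksp = 5.77 × 10^-6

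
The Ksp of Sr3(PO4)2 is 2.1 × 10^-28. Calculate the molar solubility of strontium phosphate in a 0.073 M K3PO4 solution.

1.1 x 10^-9 M

Sr3(PO4)2(s) <=> 3 Sr^2+(aq) + 2 PO4^3-(aq)
Ksp = [Sr^2+]^3[PO4^3-]^2
If s mol/L dissolves here, [Sr^2+] = 3s, [PO4^3-] = 0.073 + 2s ≈ 0.073 (common-ion effect: PO4^3- is already 0.073 M).
Ksp ≈ (3s)^3 × (0.073)^2
s = 1.1 × 10^-9 M
Check: 2s = 2.3 × 10^-9 ≪ 0.073, so the approximation is valid.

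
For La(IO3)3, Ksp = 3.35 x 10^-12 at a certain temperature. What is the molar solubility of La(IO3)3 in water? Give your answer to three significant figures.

5.93e-4 M

La(IO3)3(s) ⇌ La^3+(aq) + 3 IO3^-(aq)
Ksp = [La^3+][IO3^-]^3
Let s = molar solubility. Then [La^3+] = s and [IO3^-] = 3s.
Substituting: Ksp = s(3s)^3 = 27s^4
s^4 = 3.35 x 10^-12 / 27, so s = 5.93 × 10^-4 M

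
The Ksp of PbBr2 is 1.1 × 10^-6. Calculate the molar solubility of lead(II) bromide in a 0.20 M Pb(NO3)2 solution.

PbBr2(s) ⇌ Pb^2+ + 2 Br^-
Ksp = [Pb^2+][Br^-]^2
If s mol/L dissolves here, [Pb^2+] = 0.20 + s ≈ 0.20, [Br^-] = 2s (common-ion effect: Pb^2+ is already 0.20 M).
Ksp ≈ 0.20 × (2s)^2
s = 1.2 x 10^-3 M
Check: s = 1.2 × 10^-3 ≪ 0.20, so the approximation is valid.

s = 1.2e-3 M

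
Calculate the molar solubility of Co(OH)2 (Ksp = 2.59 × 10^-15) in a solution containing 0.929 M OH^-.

Co(OH)2(s) ⇌ Co^2+ + 2 OH^-
Ksp = [Co^2+][OH^-]^2
Let s be the molar solubility in this solution. [Co^2+] = s, [OH^-] = 0.929 + 2s ≈ 0.929 (since the OH^- already present dominates).
Ksp ≈ s × (0.929)^2
s = 3.00 × 10^-15 M
Check: 2s = 6.0 × 10^-15 ≪ 0.929, so the approximation is valid.

3.00 × 10^-15 M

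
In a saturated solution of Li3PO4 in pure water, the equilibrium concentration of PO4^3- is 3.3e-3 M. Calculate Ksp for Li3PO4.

3.2e-9

Li3PO4(s) ⇌ 3 Li^+(aq) + PO4^3-(aq)
Stoichiometry gives [Li^+] = (3/1)[PO4^3-] = 9.90 x 10^-3 M.
Ksp = [Li^+]^3[PO4^3-]
Ksp = (9.90 × 10^-3)^3 × 3.3 × 10^-3 = 3.2 x 10^-9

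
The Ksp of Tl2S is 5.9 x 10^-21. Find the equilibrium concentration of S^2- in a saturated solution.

Tl2S(s) <=> 2 Tl^+(aq) + S^2-(aq)
Ksp = [Tl^+]^2[S^2-]
For each mole of Tl2S that dissolves: [Tl^+] = 2s, [S^2-] = s.
Substituting: Ksp = (2s)^2s = 4s^3
s^3 = 5.9 x 10^-21 / 4, so s = 1.14 × 10^-7 M
[S^2-] = s = 1.1 × 10^-7 M

[S^2-] = 1.1 × 10^-7 M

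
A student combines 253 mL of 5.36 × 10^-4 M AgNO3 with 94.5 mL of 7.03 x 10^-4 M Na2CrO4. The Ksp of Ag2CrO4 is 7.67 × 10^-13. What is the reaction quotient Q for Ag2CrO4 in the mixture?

Total volume = 253 + 94.5 = 347.5 mL.
[Ag^+] = 5.36 × 10^-4 × (253/347.5) = 3.902 x 10^-4 M
[CrO4^2-] = 7.03 x 10^-4 × (94.5/347.5) = 1.912 × 10^-4 M
Ag2CrO4(s) ⇌ 2 Ag^+(aq) + CrO4^2-(aq), so Q = [Ag^+]^2[CrO4^2-]
Q = (3.902 × 10^-4)^2(1.912 × 10^-4) = 2.91 x 10^-11
Q > Ksp, so Ag2CrO4 will precipitate.

2.91 × 10^-11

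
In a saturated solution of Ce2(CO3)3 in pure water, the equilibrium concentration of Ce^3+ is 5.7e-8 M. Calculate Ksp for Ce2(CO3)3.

Ksp = 2.0e-36

Ce2(CO3)3(s) ⇌ 2 Ce^3+ + 3 CO3^2-
Stoichiometry gives [CO3^2-] = (3/2)[Ce^3+] = 8.55 × 10^-8 M.
Ksp = [Ce^3+]^2[CO3^2-]^3
Ksp = (5.7 x 10^-8)^2 × (8.55 × 10^-8)^3 = 2.0 × 10^-36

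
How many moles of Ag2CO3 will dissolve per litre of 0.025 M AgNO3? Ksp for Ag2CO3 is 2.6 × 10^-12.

Ag2CO3(s) ⇌ 2 Ag^+ + CO3^2-
Ksp = [Ag^+]^2[CO3^2-]
If s mol/L dissolves here, [Ag^+] = 0.025 + 2s ≈ 0.025, [CO3^2-] = s (Ksp is small, so little additional dissolves).
Ksp ≈ (0.025)^2 × s
s = 4.2 × 10^-9 M
Check: 2s = 8.3 x 10^-9 ≪ 0.025, so the approximation is valid.

s = 4.2 x 10^-9 M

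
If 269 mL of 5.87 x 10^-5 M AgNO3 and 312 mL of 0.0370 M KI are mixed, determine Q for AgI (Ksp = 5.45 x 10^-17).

Q ≈ 5.40 × 10^-7

Total volume = 269 + 312 = 581 mL.
[Ag^+] = 5.87 x 10^-5 × (269/581) = 2.718 × 10^-5 M
[I^-] = 3.70 x 10^-2 × (312/581) = 1.987 × 10^-2 M
AgI(s) ⇌ Ag^+(aq) + I^-(aq), so Q = [Ag^+][I^-]
Q = (2.718 x 10^-5)(1.987 × 10^-2) = 5.40 x 10^-7
Q > Ksp, so AgI will precipitate.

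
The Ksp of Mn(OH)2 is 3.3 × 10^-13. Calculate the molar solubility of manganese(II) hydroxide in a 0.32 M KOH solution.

s = 3.2 × 10^-12 M

Mn(OH)2(s) ⇌ Mn^2+ + 2 OH^-
Ksp = [Mn^2+][OH^-]^2
Let s = moles of Mn(OH)2 that dissolve per litre. [Mn^2+] = s, [OH^-] = 0.32 + 2s ≈ 0.32 (since OH^- from KOH dominates).
Ksp ≈ s × (0.32)^2
s = 3.2 × 10^-12 M
Check: 2s = 6.4 x 10^-12 ≪ 0.32, so the approximation is valid.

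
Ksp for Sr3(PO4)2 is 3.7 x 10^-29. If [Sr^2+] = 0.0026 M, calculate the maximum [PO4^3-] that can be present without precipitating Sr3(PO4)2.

Sr3(PO4)2(s) ⇌ 3 Sr^2+ + 2 PO4^3-
Ksp = [Sr^2+]^3[PO4^3-]^2
Precipitation begins when Q = Ksp. With [Sr^2+] = 0.0026 M:
3.7 x 10^-29 = (0.0026)^3 × [PO4^3-]^2
[PO4^3-] = (3.7 x 10^-29 / 1.76 × 10^-8)^(1/2) = 4.6 × 10^-11 M

[PO4^3-] ≈ 4.6 x 10^-11 M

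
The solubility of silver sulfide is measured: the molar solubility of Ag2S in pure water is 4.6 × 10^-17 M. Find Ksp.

Ag2S(s) ⇌ 2 Ag^+(aq) + S^2-(aq)
Let s = molar solubility. Then [Ag^+] = 2s and [S^2-] = s.
Ksp = [Ag^+]^2[S^2-]
Ksp = (2s)^2s = 4s^3
With s = 4.6 x 10^-17: Ksp = 3.9 x 10^-49

Ksp = 3.9 × 10^-49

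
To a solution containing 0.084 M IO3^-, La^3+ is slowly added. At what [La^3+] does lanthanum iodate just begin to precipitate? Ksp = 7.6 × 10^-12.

1.3 × 10^-8 M

La(IO3)3(s) ⇌ La^3+(aq) + 3 IO3^-(aq)
Ksp = [La^3+][IO3^-]^3
Precipitation begins when Q = Ksp. With [IO3^-] = 0.084 M:
7.6 × 10^-12 = (0.084)^3 × [La^3+]
[La^3+] = (7.6 × 10^-12 / 5.93 × 10^-4) = 1.3 × 10^-8 M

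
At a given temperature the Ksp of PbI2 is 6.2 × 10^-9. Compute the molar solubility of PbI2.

PbI2(s) ⇌ Pb^2+ + 2 I^-
Ksp = [Pb^2+][I^-]^2
With molar solubility s: [Pb^2+] = s, [I^-] = 2s.
Ksp = s(2s)^2 = 4s^3
s = (6.2 × 10^-9 / 4)^(1/3) = 1.2 × 10^-3 M

s ≈ 1.2e-3 M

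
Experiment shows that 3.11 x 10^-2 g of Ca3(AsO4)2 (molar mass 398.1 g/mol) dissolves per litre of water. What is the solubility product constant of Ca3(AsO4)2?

Ksp ≈ 3.14 x 10^-19

Molar solubility s = (3.11 x 10^-2 g/L) / (398.1 g/mol) = 7.812 × 10^-5 M.
Ca3(AsO4)2(s) <=> 3 Ca^2+ + 2 AsO4^3-
If s mol/L of Ca3(AsO4)2 dissolves, [Ca^2+] = 3s and [AsO4^3-] = 2s.
Ksp = [Ca^2+]^3[AsO4^3-]^2
Ksp = (3s)^3(2s)^2 = 108s^5
With s = 7.812 x 10^-5: Ksp = 3.14 x 10^-19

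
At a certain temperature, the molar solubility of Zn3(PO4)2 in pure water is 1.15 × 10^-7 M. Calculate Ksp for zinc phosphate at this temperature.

2.17 × 10^-33

Zn3(PO4)2(s) <=> 3 Zn^2+(aq) + 2 PO4^3-(aq)
Let s = molar solubility. Then [Zn^2+] = 3s and [PO4^3-] = 2s.
Ksp = [Zn^2+]^3[PO4^3-]^2
Ksp = (3s)^3(2s)^2 = 108s^5
Ksp = 108 × (1.15 x 10^-7)^5 = 2.17 × 10^-33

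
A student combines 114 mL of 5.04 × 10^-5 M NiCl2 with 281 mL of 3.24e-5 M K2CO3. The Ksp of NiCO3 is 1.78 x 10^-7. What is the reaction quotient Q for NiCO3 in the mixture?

Total volume = 114 + 281 = 395 mL.
[Ni^2+] = 5.04 × 10^-5 × (114/395) = 1.455 × 10^-5 M
[CO3^2-] = 3.24 × 10^-5 × (281/395) = 2.305 × 10^-5 M
NiCO3(s) ⇌ Ni^2+(aq) + CO3^2-(aq), so Q = [Ni^2+][CO3^2-]
Q = (1.455 × 10^-5)(2.305 × 10^-5) = 3.35 × 10^-10
Q < Ksp, so no precipitate of NiCO3 forms.

Q = 3.35e-10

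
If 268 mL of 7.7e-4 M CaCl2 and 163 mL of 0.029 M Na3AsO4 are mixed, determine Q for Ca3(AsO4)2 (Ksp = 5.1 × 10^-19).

Q = 1.3 x 10^-14

Total volume = 268 + 163 = 431 mL.
[Ca^2+] = 7.7 × 10^-4 × (268/431) = 4.79 × 10^-4 M
[AsO4^3-] = 2.9 × 10^-2 × (163/431) = 1.10 × 10^-2 M
Ca3(AsO4)2(s) ⇌ 3 Ca^2+ + 2 AsO4^3-, so Q = [Ca^2+]^3[AsO4^3-]^2
Q = (4.79 × 10^-4)^3(1.10 × 10^-2)^2 = 1.3 x 10^-14
Q > Ksp, so Ca3(AsO4)2 will precipitate.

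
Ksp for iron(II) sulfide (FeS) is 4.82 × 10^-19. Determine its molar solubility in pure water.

s = 6.94 × 10^-10 M

FeS(s) <=> Fe^2+(aq) + S^2-(aq)
Ksp = [Fe^2+][S^2-]
If s mol/L of FeS dissolves, [Fe^2+] = s and [S^2-] = s.
Ksp = s^2
s = √(4.82 × 10^-19) = 6.94 × 10^-10 M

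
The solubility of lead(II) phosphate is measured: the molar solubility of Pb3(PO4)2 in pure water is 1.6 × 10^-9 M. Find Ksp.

Pb3(PO4)2(s) ⇌ 3 Pb^2+(aq) + 2 PO4^3-(aq)
With molar solubility s: [Pb^2+] = 3s, [PO4^3-] = 2s.
Ksp = [Pb^2+]^3[PO4^3-]^2
Substituting: Ksp = (3s)^3(2s)^2 = 108s^5
Ksp = 108 × (1.6 × 10^-9)^5 = 1.1 x 10^-42

Ksp ≈ 1.1 × 10^-42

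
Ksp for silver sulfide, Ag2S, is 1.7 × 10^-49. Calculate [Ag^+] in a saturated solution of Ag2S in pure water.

[Ag^+] = 7.0 × 10^-17 M

Ag2S(s) ⇌ 2 Ag^+ + S^2-
Ksp = [Ag^+]^2[S^2-]
With molar solubility s: [Ag^+] = 2s, [S^2-] = s.
So Ksp = (2s)^2 × s = 4s^3
Solving, s = (1.7 × 10^-49/4)^(1/3) = 3.49 x 10^-17 M
[Ag^+] = 2s = 7.0 x 10^-17 M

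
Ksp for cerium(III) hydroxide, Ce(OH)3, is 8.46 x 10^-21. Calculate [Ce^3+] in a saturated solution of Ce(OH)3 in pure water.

[Ce^3+] = 4.21 × 10^-6 M

Ce(OH)3(s) <=> Ce^3+(aq) + 3 OH^-(aq)
Ksp = [Ce^3+][OH^-]^3
For each mole of Ce(OH)3 that dissolves: [Ce^3+] = s, [OH^-] = 3s.
Ksp = s(3s)^3 = 27s^4
s^4 = 8.46 x 10^-21 / 27, so s = 4.207 x 10^-6 M
[Ce^3+] = s = 4.21 x 10^-6 M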